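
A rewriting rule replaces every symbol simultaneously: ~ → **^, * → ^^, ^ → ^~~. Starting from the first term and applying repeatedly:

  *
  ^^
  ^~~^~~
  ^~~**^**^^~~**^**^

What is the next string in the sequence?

Applying the rule to each of the 18 symbols of ^~~**^**^^~~**^**^ gives the pieces ^~~ **^ **^ ^^ ^^ ^~~ ^^ ^^ ^~~ ^~~ **^ **^ ^^ ^^ ^~~ ^^ ^^ ^~~, which concatenate to the answer.

^~~**^**^^^^^^~~^^^^^~~^~~**^**^^^^^^~~^^^^^~~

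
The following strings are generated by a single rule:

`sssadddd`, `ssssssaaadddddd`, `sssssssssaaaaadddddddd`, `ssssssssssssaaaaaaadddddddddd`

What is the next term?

Reading off run lengths: s runs 3, 6, 9, 12; a runs 1, 3, 5, 7; d runs 4, 6, 8, 10 — each is linear in n (n = 1, 2, …).
Setting n = 5 gives 15, 9, 12 characters in each block.

sssssssssssssssaaaaaaaaadddddddddddd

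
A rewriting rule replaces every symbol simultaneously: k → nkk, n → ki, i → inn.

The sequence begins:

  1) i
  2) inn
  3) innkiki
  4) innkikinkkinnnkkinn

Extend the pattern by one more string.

φ(innkikinkkinnnkkinn) expands symbol-by-symbol to inn ki ki nkk inn nkk inn ki nkk nkk inn ki ki ki nkk nkk inn ki ki; joining the 19 pieces gives the next term.

innkikinkkinnnkkinnkinkknkkinnkikikinkknkkinnkiki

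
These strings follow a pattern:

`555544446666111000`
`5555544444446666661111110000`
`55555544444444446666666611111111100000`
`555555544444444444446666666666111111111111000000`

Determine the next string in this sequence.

The n-th term is n+3 5's then 3n+1 4's then 2n+2 6's then 3n 1's then n+2 0's (n = 1, 2, …).
Setting n = 5 gives 8, 16, 12, 15, 7 characters in each block.

5555555544444444444444446666666666661111111111111110000000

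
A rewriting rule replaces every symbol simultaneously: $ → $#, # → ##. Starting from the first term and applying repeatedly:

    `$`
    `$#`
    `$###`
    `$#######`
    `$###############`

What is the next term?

Rewriting the 16 symbols of $############### one by one yields $# ## ## ## ## ## ## ## ## ## ## ## ## ## ## ##; concatenated:

$###############################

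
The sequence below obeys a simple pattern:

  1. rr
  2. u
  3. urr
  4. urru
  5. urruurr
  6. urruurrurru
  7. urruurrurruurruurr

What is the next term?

Each term (from the third on) is the previous term followed by the one before it: term 3 = u·rr = urr.
So term 8 is urruurrurruurruurr·urruurrurru.

urruurrurruurruurrurruurrurru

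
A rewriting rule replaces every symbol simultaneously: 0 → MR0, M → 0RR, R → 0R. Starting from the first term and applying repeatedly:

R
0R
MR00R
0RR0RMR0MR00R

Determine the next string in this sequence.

Replace each of the 13 characters of 0RR0RMR0MR00R in place — MR0 0R 0R MR0 0R 0RR 0R MR0 0RR 0R MR0 MR0 0R — and concatenate.

MR00R0RMR00R0RR0RMR00RR0RMR0MR00R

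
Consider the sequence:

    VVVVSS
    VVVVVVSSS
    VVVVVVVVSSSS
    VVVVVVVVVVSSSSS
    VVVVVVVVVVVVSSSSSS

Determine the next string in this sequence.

Each string has the form V^{2n} S^{n}, where the shown terms are n = 2, 3, 4, 5, 6.
For the next term, n = 7, so the run lengths are 14, 7.

VVVVVVVVVVVVVVSSSSSSS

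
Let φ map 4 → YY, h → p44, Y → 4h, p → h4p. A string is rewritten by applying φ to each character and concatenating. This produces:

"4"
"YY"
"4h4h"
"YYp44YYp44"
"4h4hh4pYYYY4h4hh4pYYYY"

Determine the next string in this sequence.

Rewriting the 22 symbols of 4h4hh4pYYYY4h4hh4pYYYY one by one yields YY p44 YY p44 p44 YY h4p 4h 4h 4h 4h YY p44 YY p44 p44 YY h4p 4h 4h 4h 4h; concatenated:

YYp44YYp44p44YYh4p4h4h4h4hYYp44YYp44p44YYh4p4h4h4h4h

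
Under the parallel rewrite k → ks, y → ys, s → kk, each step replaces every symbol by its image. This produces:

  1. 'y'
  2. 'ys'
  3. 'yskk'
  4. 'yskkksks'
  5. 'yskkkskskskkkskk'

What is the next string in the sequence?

Applying the rule to each of the 16 symbols of yskkkskskskkkskk gives the pieces ys kk ks ks ks kk ks kk ks kk ks ks ks kk ks ks, which concatenate to the answer.

yskkkskskskkkskkkskkkskskskkksks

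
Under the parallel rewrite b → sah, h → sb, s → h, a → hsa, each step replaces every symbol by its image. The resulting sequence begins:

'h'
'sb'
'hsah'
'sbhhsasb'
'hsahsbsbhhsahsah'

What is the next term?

sbhhsasbhsahhsahsbsbhhsasbhhsasb

φ(hsahsbsbhhsahsah) expands symbol-by-symbol to sb h hsa sb h sah h sah sb sb h hsa sb h hsa sb; joining the 16 pieces gives the next term.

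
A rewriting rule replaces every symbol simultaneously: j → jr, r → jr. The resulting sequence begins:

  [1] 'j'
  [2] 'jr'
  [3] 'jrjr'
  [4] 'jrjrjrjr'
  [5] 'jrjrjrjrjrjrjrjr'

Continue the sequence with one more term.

Rewriting the 16 symbols of jrjrjrjrjrjrjrjr one by one yields jr jr jr jr jr jr jr jr jr jr jr jr jr jr jr jr; concatenated:

jrjrjrjrjrjrjrjrjrjrjrjrjrjrjrjr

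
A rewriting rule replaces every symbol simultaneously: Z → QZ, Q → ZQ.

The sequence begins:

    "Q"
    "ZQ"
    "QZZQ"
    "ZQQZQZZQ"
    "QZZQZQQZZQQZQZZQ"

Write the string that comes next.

ZQQZQZZQQZZQZQQZQZZQZQQZZQQZQZZQ

Applying the rule to each of the 16 symbols of QZZQZQQZZQQZQZZQ gives the pieces ZQ QZ QZ ZQ QZ ZQ ZQ QZ QZ ZQ ZQ QZ ZQ QZ QZ ZQ, which concatenate to the answer.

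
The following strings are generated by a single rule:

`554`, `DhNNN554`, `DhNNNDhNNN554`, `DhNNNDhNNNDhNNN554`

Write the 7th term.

The strings grow by a fixed prefix DhNNN each time.
From DhNNNDhNNNDhNNN554, 3 further steps: DhNNNDhNNNDhNNN554 → DhNNNDhNNNDhNNNDhNNN554 → DhNNNDhNNNDhNNNDhNNNDhNNN554 → (answer).

DhNNNDhNNNDhNNNDhNNNDhNNNDhNNN554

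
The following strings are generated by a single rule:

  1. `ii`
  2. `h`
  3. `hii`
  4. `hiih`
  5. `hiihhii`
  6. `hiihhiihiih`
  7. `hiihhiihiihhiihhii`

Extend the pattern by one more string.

hiihhiihiihhiihhiihiihhiihiih

Each term (from the third on) is the previous term followed by the one before it: term 3 = h·ii = hii.
So term 8 is hiihhiihiihhiihhii·hiihhiihiih.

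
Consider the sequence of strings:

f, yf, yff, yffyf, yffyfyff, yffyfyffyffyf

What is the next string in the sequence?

Each term (from the third on) is the previous term followed by the one before it: term 3 = yf·f = yff.
Continuing: yffyfyffyffyf · yffyfyff gives term 7.

yffyfyffyffyfyffyfyff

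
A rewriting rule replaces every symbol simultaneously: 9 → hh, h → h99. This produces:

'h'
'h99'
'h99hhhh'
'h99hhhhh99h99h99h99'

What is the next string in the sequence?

h99hhhhh99h99h99h99h99hhhhh99hhhhh99hhhhh99hhhh

Applying the rule to each of the 19 symbols of h99hhhhh99h99h99h99 gives the pieces h99 hh hh h99 h99 h99 h99 h99 hh hh h99 hh hh h99 hh hh h99 hh hh, which concatenate to the answer.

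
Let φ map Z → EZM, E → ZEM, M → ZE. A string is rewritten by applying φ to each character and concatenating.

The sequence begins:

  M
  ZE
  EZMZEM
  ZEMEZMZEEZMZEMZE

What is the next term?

Applying the rule to each of the 16 symbols of ZEMEZMZEEZMZEMZE gives the pieces EZM ZEM ZE ZEM EZM ZE EZM ZEM ZEM EZM ZE EZM ZEM ZE EZM ZEM, which concatenate to the answer.

EZMZEMZEZEMEZMZEEZMZEMZEMEZMZEEZMZEMZEEZMZEM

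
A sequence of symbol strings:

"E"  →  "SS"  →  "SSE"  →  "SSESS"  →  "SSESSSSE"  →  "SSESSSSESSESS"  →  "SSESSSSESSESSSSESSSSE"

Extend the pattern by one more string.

SSESSSSESSESSSSESSSSESSESSSSESSESS

Each term (from the third on) is the previous term followed by the one before it: term 3 = SS·E = SSE.
Continuing: SSESSSSESSESSSSESSSSE · SSESSSSESSESS gives term 8.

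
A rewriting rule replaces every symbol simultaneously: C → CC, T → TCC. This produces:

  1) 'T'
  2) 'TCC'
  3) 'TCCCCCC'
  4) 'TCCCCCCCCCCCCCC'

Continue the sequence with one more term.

TCCCCCCCCCCCCCCCCCCCCCCCCCCCCCC

Replace each of the 15 characters of TCCCCCCCCCCCCCC in place — TCC CC CC CC CC CC CC CC CC CC CC CC CC CC CC — and concatenate.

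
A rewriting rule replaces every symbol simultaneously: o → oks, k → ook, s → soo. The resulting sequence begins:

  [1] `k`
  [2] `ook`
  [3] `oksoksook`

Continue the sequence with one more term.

oksooksoooksooksoooksoksook

Rewriting each symbol of oksoksook: o→oks, k→ook, s→soo, o→oks, k→ook, s→soo, o→oks, o→oks, k→ook, which concatenates to oks ook soo oks ook soo oks oks ook.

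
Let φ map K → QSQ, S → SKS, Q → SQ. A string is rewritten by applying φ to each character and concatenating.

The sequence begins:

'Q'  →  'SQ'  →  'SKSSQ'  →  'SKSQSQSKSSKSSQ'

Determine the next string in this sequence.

SKSQSQSKSSQSKSSQSKSQSQSKSSKSQSQSKSSKSSQ

Applying the rule to each of the 14 symbols of SKSQSQSKSSKSSQ gives the pieces SKS QSQ SKS SQ SKS SQ SKS QSQ SKS SKS QSQ SKS SKS SQ, which concatenate to the answer.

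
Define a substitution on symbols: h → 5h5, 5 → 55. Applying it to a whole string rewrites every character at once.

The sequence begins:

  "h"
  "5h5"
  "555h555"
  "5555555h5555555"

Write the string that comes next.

Rewriting the 15 symbols of 5555555h5555555 one by one yields 55 55 55 55 55 55 55 5h5 55 55 55 55 55 55 55; concatenated:

555555555555555h555555555555555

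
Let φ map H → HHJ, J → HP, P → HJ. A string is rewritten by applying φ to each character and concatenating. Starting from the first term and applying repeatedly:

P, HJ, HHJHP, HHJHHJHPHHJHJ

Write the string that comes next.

HHJHHJHPHHJHHJHPHHJHJHHJHHJHPHHJHP

Replace each of the 13 characters of HHJHHJHPHHJHJ in place — HHJ HHJ HP HHJ HHJ HP HHJ HJ HHJ HHJ HP HHJ HP — and concatenate.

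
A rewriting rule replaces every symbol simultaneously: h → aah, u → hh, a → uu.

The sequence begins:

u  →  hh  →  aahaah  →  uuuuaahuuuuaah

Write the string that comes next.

Replace each of the 14 characters of uuuuaahuuuuaah in place — hh hh hh hh uu uu aah hh hh hh hh uu uu aah — and concatenate.

hhhhhhhhuuuuaahhhhhhhhhuuuuaah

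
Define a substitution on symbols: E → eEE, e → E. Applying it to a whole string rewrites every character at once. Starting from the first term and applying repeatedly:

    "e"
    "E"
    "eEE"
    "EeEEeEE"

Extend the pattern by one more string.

Apply φ to EeEEeEE symbol by symbol: E→eEE, e→E, E→eEE, E→eEE, e→E, E→eEE, E→eEE; joined: eEE E eEE eEE E eEE eEE.

eEEEeEEeEEEeEEeEE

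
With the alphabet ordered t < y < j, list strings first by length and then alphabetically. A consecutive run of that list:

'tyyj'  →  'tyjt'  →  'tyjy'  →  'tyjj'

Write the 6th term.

tjty

Advancing 2 positions from tyjj through tyjj → tjtt reaches term 6.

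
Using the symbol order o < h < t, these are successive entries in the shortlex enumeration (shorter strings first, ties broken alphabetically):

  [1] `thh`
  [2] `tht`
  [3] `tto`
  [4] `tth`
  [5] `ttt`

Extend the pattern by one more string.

oooo

ttt is the last string of length 3, so the next is the first of length 4: o repeated 4 times.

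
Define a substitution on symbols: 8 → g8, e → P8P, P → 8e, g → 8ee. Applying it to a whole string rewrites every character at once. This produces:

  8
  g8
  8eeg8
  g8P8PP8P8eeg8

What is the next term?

Rewriting the 13 symbols of g8P8PP8P8eeg8 one by one yields 8ee g8 8e g8 8e 8e g8 8e g8 P8P P8P 8ee g8; concatenated:

8eeg88eg88e8eg88eg8P8PP8P8eeg8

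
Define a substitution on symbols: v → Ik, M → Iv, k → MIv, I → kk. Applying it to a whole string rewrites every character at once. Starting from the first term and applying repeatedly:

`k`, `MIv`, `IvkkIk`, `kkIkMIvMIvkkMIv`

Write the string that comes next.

MIvMIvkkMIvIvkkIkIvkkIkMIvMIvIvkkIk

Applying the rule to each of the 15 symbols of kkIkMIvMIvkkMIv gives the pieces MIv MIv kk MIv Iv kk Ik Iv kk Ik MIv MIv Iv kk Ik, which concatenate to the answer.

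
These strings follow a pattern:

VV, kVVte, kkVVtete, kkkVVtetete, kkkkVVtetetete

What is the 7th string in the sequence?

kkkkkkVVtetetetetete

Each term wraps the previous one in k on the left and te on the right.
From kkkkVVtetetete, 2 further steps: kkkkVVtetetete → kkkkkVVtetetetete → (answer).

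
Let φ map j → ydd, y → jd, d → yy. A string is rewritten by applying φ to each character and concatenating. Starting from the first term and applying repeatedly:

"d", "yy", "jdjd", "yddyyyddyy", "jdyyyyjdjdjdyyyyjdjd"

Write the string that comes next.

φ(jdyyyyjdjdjdyyyyjdjd) expands symbol-by-symbol to ydd yy jd jd jd jd ydd yy ydd yy ydd yy jd jd jd jd ydd yy ydd yy; joining the 20 pieces gives the next term.

yddyyjdjdjdjdyddyyyddyyyddyyjdjdjdjdyddyyyddyy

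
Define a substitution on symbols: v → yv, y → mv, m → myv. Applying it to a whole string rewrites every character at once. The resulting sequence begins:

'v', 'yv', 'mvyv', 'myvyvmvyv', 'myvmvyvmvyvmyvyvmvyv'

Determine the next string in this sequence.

Applying the rule to each of the 20 symbols of myvmvyvmvyvmyvyvmvyv gives the pieces myv mv yv myv yv mv yv myv yv mv yv myv mv yv mv yv myv yv mv yv, which concatenate to the answer.

myvmvyvmyvyvmvyvmyvyvmvyvmyvmvyvmvyvmyvyvmvyv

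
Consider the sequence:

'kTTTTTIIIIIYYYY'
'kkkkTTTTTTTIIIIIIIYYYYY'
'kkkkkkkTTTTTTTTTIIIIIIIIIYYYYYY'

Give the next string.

Term n consists of 3n-2 k's, followed by 2n+3 T's, followed by 2n+3 I's, followed by n+3 Y's (n = 1, 2, …).
Setting n = 4 gives 10, 11, 11, 7 characters in each block.

kkkkkkkkkkTTTTTTTTTTTIIIIIIIIIIIYYYYYYY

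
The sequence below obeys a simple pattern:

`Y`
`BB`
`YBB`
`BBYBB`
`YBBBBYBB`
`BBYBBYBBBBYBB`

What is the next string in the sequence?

Each term (from the third on) is the two preceding terms concatenated in order: term 3 = Y·BB = YBB.
Continuing: YBBBBYBB · BBYBBYBBBBYBB gives term 7.

YBBBBYBBBBYBBYBBBBYBB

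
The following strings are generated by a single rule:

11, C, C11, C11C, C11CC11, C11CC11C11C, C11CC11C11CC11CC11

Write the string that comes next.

C11CC11C11CC11CC11C11CC11C11C

Each term (from the third on) is the previous term followed by the one before it: term 3 = C·11 = C11.
So term 8 is C11CC11C11CC11CC11·C11CC11C11C.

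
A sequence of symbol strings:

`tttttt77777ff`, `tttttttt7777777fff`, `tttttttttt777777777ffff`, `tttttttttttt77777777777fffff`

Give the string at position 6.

tttttttttttttttt777777777777777fffffff

Term n consists of 2n t's, followed by 2n-1 7's, followed by n-1 f's, where the shown terms are n = 3, 4, 5, 6.
At n = 8 the blocks have lengths 16, 15, 7.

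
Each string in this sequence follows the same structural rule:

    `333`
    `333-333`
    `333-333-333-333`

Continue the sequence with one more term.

s(k+1) = s(k)·-·s(k) — each term doubles the last with '-' between the halves.
So the next term is two copies of 333-333-333-333 with '-' between the halves.

333-333-333-333-333-333-333-333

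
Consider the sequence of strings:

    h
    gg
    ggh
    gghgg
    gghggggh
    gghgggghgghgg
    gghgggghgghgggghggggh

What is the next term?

Each term (from the third on) is the previous term followed by the one before it: term 3 = gg·h = ggh.
So term 8 is gghgggghgghgggghggggh·gghgggghgghgg.

gghgggghgghgggghgggghgghgggghgghgg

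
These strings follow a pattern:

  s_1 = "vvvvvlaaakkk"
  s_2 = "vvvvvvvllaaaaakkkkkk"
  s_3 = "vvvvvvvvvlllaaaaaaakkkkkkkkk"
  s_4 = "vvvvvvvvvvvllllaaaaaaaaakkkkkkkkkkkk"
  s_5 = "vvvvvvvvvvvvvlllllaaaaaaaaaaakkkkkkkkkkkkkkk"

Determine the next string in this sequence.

Term n consists of 2n+3 v's, followed by n l's, followed by 2n+1 a's, followed by 3n k's (n = 1, 2, …).
Setting n = 6 gives 15, 6, 13, 18 characters in each block.

vvvvvvvvvvvvvvvllllllaaaaaaaaaaaaakkkkkkkkkkkkkkkkkk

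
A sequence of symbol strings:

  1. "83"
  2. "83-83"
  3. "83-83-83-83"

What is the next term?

Each string is two copies of the previous one joined by '-'.
One more doubling of 83-83-83-83 gives the answer.

83-83-83-83-83-83-83-83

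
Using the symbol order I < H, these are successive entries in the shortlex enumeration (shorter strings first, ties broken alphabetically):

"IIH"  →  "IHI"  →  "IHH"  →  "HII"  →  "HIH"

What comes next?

HHI

Treat HIH as a base-2 numeral over the given alphabet and add one, carrying through any trailing H's.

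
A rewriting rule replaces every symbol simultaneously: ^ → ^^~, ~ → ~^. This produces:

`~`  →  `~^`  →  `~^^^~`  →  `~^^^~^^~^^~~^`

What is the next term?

Applying the rule to each of the 13 symbols of ~^^^~^^~^^~~^ gives the pieces ~^ ^^~ ^^~ ^^~ ~^ ^^~ ^^~ ~^ ^^~ ^^~ ~^ ~^ ^^~, which concatenate to the answer.

~^^^~^^~^^~~^^^~^^~~^^^~^^~~^~^^^~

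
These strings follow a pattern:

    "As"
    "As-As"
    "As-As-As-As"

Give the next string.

Each string is two copies of the previous one joined by '-'.
So the next term is two copies of As-As-As-As with '-' between the halves.

As-As-As-As-As-As-As-As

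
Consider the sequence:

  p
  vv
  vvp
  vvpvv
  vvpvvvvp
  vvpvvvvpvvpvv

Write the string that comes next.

From term 3 onward, concatenate the last term with the second-to-last: vv·p = vvp, vvp·vv = vvpvv, …
So term 7 is vvpvvvvpvvpvv·vvpvvvvp.

vvpvvvvpvvpvvvvpvvvvp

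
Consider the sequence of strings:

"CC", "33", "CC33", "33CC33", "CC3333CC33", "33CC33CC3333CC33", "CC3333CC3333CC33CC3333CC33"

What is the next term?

33CC33CC3333CC33CC3333CC3333CC33CC3333CC33

From term 3 onward, concatenate the second-to-last term with the last: CC·33 = CC33, 33·CC33 = 33CC33, …
So term 8 is 33CC33CC3333CC33·CC3333CC3333CC33CC3333CC33.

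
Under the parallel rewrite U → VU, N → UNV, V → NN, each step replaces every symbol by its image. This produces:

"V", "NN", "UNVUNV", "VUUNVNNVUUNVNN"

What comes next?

NNVUVUUNVNNUNVUNVNNVUVUUNVNNUNVUNV

φ(VUUNVNNVUUNVNN) expands symbol-by-symbol to NN VU VU UNV NN UNV UNV NN VU VU UNV NN UNV UNV; joining the 14 pieces gives the next term.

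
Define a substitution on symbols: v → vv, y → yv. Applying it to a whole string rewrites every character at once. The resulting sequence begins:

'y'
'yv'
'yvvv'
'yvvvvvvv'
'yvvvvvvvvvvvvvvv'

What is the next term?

yvvvvvvvvvvvvvvvvvvvvvvvvvvvvvvv

φ(yvvvvvvvvvvvvvvv) expands symbol-by-symbol to yv vv vv vv vv vv vv vv vv vv vv vv vv vv vv vv; joining the 16 pieces gives the next term.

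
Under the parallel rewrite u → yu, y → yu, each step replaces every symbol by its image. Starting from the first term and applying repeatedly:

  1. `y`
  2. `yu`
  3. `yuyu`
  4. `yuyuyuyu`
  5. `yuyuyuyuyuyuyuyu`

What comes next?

Rewriting the 16 symbols of yuyuyuyuyuyuyuyu one by one yields yu yu yu yu yu yu yu yu yu yu yu yu yu yu yu yu; concatenated:

yuyuyuyuyuyuyuyuyuyuyuyuyuyuyuyu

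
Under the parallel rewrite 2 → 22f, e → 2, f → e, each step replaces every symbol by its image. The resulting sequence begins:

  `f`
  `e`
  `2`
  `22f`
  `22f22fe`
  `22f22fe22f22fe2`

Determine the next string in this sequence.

22f22fe22f22fe222f22fe22f22fe222f

Replace each of the 15 characters of 22f22fe22f22fe2 in place — 22f 22f e 22f 22f e 2 22f 22f e 22f 22f e 2 22f — and concatenate.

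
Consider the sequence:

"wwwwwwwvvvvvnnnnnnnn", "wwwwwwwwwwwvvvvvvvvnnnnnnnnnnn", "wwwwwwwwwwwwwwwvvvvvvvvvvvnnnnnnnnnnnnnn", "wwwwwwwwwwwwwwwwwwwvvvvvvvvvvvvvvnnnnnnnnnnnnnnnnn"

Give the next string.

Reading off run lengths: w runs 7, 11, 15, 19; v runs 5, 8, 11, 14; n runs 8, 11, 14, 17 — each is linear in n, where the shown terms are n = 2, 3, 4, 5.
At n = 6 the blocks have lengths 23, 17, 20.

wwwwwwwwwwwwwwwwwwwwwwwvvvvvvvvvvvvvvvvvnnnnnnnnnnnnnnnnnnnn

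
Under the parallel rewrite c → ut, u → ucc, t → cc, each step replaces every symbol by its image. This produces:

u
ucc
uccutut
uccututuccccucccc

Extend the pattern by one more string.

uccututuccccuccccuccututututuccutututut

Replace each of the 17 characters of uccututuccccucccc in place — ucc ut ut ucc cc ucc cc ucc ut ut ut ut ucc ut ut ut ut — and concatenate.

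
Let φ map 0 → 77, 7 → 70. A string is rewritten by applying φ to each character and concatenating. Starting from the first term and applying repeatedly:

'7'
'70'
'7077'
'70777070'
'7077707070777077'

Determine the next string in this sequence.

φ(7077707070777077) expands symbol-by-symbol to 70 77 70 70 70 77 70 77 70 77 70 70 70 77 70 70; joining the 16 pieces gives the next term.

70777070707770777077707070777070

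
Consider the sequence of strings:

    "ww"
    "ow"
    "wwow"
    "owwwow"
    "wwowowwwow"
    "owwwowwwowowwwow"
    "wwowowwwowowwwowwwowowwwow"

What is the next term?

This is a Fibonacci-style word recurrence s(k) = s(k−2)·s(k−1): e.g. ww·ow = wwow.
Continuing: owwwowwwowowwwow · wwowowwwowowwwowwwowowwwow gives term 8.

owwwowwwowowwwowwwowowwwowowwwowwwowowwwow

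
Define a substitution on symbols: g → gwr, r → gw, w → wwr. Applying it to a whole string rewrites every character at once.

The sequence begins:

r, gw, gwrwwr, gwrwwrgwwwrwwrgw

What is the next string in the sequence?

φ(gwrwwrgwwwrwwrgw) expands symbol-by-symbol to gwr wwr gw wwr wwr gw gwr wwr wwr wwr gw wwr wwr gw gwr wwr; joining the 16 pieces gives the next term.

gwrwwrgwwwrwwrgwgwrwwrwwrwwrgwwwrwwrgwgwrwwr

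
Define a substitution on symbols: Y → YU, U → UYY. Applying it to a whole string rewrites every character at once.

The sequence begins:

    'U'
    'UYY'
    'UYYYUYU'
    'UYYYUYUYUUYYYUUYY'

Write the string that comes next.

Rewriting the 17 symbols of UYYYUYUYUUYYYUUYY one by one yields UYY YU YU YU UYY YU UYY YU UYY UYY YU YU YU UYY UYY YU YU; concatenated:

UYYYUYUYUUYYYUUYYYUUYYUYYYUYUYUUYYUYYYUYU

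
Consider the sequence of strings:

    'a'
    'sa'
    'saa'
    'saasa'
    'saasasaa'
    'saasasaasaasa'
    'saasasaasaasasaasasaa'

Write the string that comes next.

saasasaasaasasaasasaasaasasaasaasa

From term 3 onward, concatenate the last term with the second-to-last: sa·a = saa, saa·sa = saasa, …
Continuing: saasasaasaasasaasasaa · saasasaasaasa gives term 8.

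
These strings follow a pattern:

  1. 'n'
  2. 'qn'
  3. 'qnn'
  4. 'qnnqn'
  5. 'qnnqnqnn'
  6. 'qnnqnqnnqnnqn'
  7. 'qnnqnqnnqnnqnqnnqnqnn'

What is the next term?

From term 3 onward, concatenate the last term with the second-to-last: qn·n = qnn, qnn·qn = qnnqn, …
So term 8 is qnnqnqnnqnnqnqnnqnqnn·qnnqnqnnqnnqn.

qnnqnqnnqnnqnqnnqnqnnqnnqnqnnqnnqn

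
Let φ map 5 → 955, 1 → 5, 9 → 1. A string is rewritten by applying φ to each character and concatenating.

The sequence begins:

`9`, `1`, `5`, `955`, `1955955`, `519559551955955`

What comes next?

Replace each of the 15 characters of 519559551955955 in place — 955 5 1 955 955 1 955 955 5 1 955 955 1 955 955 — and concatenate.

955519559551955955519559551955955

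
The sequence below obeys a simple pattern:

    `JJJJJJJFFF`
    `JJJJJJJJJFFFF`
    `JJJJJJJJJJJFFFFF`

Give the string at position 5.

Each string has the form J^{2n+1} F^{n}, where the shown terms are n = 3, 4, 5.
Setting n = 7 gives 15, 7 characters in each block.

JJJJJJJJJJJJJJJFFFFFFF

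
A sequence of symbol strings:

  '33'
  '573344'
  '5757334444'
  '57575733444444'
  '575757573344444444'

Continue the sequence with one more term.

Each term wraps the previous one in 57 on the left and 44 on the right.
So the next term is 57·575757573344444444·44.

5757575757334444444444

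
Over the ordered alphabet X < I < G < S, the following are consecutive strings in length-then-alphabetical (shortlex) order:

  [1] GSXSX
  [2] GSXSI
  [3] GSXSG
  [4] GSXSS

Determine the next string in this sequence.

Find the rightmost character of GSXSS below S, bump it to the next letter, and reset everything to its right to X.

GSIXX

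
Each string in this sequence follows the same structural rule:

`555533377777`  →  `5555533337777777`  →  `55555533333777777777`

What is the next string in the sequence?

555555533333377777777777

Each string has the form 5^{n+1} 3^{n} 7^{2n-1}, where the shown terms are n = 3, 4, 5.
For the next term, n = 6, so the run lengths are 7, 6, 11.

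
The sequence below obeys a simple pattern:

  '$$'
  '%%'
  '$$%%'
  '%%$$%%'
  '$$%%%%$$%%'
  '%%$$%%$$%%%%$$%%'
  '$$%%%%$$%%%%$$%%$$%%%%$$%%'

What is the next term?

%%$$%%$$%%%%$$%%$$%%%%$$%%%%$$%%$$%%%%$$%%

From term 3 onward, concatenate the second-to-last term with the last: $$·%% = $$%%, %%·$$%% = %%$$%%, …
The next term joins %%$$%%$$%%%%$$%% and $$%%%%$$%%%%$$%%$$%%%%$$%%.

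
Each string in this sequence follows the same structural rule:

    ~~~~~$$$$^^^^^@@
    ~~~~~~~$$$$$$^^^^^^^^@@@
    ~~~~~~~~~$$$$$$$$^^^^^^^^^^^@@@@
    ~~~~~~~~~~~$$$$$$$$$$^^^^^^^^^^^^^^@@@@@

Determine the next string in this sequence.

~~~~~~~~~~~~~$$$$$$$$$$$$^^^^^^^^^^^^^^^^^@@@@@@

Each string has the form ~^{2n+1} $^{2n} ^^{3n-1} @^{n}, where the shown terms are n = 2, 3, 4, 5.
At n = 6 the blocks have lengths 13, 12, 17, 6.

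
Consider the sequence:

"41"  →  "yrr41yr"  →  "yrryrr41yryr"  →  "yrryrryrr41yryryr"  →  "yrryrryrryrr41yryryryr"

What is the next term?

Every step adds yrr to the front and yr to the end of the previous string.
Applying this once more to yrryrryrryrr41yryryryr:

yrryrryrryrryrr41yryryryryr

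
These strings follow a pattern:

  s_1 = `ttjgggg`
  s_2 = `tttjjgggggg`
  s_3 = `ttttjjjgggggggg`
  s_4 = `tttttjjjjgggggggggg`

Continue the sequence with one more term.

ttttttjjjjjgggggggggggg

Each string has the form t^{n} j^{n-1} g^{2n}, where the shown terms are n = 2, 3, 4, 5.
For the next term, n = 6, so the run lengths are 6, 5, 12.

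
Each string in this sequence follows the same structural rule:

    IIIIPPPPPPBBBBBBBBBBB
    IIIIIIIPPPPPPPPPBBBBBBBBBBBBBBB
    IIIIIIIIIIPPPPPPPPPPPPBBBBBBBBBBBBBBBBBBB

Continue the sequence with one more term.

IIIIIIIIIIIIIPPPPPPPPPPPPPPPBBBBBBBBBBBBBBBBBBBBBBB

Reading off run lengths: I runs 4, 7, 10; P runs 6, 9, 12; B runs 11, 15, 19 — each is linear in n, where the shown terms are n = 2, 3, 4.
Setting n = 5 gives 13, 15, 23 characters in each block.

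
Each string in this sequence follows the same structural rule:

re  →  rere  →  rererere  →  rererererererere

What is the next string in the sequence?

rererererererererererererererere

s(k+1) = s(k)·s(k) — each term doubles the last.
One more doubling of rererererererere gives the answer.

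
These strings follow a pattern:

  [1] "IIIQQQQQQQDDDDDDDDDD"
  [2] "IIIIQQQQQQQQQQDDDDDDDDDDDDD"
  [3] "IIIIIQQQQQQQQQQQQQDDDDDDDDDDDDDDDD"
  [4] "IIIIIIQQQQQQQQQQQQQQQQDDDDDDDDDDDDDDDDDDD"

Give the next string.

The n-th term is n I's then 3n-2 Q's then 3n+1 D's, where the shown terms are n = 3, 4, 5, 6.
At n = 7 the blocks have lengths 7, 19, 22.

IIIIIIIQQQQQQQQQQQQQQQQQQQDDDDDDDDDDDDDDDDDDDDDD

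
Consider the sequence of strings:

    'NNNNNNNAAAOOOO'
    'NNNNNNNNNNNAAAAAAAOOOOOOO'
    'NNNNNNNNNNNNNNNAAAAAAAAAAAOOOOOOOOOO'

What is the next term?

NNNNNNNNNNNNNNNNNNNAAAAAAAAAAAAAAAOOOOOOOOOOOOO

Each string has the form N^{4n+3} A^{4n-1} O^{3n+1} (n = 1, 2, …).
For the next term, n = 4, so the run lengths are 19, 15, 13.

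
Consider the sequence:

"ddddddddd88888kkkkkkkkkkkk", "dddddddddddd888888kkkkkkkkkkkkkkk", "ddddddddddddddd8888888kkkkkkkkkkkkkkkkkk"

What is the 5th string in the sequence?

ddddddddddddddddddddd888888888kkkkkkkkkkkkkkkkkkkkkkkk

Term n consists of 3n d's, followed by n+2 8's, followed by 3n+3 k's, where the shown terms are n = 3, 4, 5.
Setting n = 7 gives 21, 9, 24 characters in each block.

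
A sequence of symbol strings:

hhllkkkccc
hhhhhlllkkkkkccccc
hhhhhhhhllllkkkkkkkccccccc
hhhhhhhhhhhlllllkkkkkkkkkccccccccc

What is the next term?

The n-th term is 3n-1 h's then n+1 l's then 2n+1 k's then 2n+1 c's (n = 1, 2, …).
For the next term, n = 5, so the run lengths are 14, 6, 11, 11.

hhhhhhhhhhhhhhllllllkkkkkkkkkkkccccccccccc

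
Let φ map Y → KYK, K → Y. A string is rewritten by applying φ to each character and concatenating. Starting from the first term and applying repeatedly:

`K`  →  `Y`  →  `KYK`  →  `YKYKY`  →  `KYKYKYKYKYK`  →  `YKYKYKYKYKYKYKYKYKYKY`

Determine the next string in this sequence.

Rewriting the 21 symbols of YKYKYKYKYKYKYKYKYKYKY one by one yields KYK Y KYK Y KYK Y KYK Y KYK Y KYK Y KYK Y KYK Y KYK Y KYK Y KYK; concatenated:

KYKYKYKYKYKYKYKYKYKYKYKYKYKYKYKYKYKYKYKYKYK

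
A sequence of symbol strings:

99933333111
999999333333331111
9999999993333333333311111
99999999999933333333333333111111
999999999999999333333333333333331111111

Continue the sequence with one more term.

Term n consists of 3n 9's, followed by 3n+2 3's, followed by n+2 1's (n = 1, 2, …).
Setting n = 6 gives 18, 20, 8 characters in each block.

9999999999999999993333333333333333333311111111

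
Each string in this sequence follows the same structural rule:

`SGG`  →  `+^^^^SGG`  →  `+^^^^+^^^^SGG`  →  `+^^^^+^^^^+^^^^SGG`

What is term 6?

The strings grow by a fixed prefix +^^^^ each time.
From +^^^^+^^^^+^^^^SGG, 2 further steps: +^^^^+^^^^+^^^^SGG → +^^^^+^^^^+^^^^+^^^^SGG → (answer).

+^^^^+^^^^+^^^^+^^^^+^^^^SGG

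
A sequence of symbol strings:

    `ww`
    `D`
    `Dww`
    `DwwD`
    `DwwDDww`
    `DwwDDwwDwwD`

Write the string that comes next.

This is a Fibonacci-style word recurrence s(k) = s(k−1)·s(k−2): e.g. D·ww = Dww.
So term 7 is DwwDDwwDwwD·DwwDDww.

DwwDDwwDwwDDwwDDww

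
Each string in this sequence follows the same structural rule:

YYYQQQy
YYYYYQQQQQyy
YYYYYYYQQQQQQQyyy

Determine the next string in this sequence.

YYYYYYYYYQQQQQQQQQyyyy

Reading off run lengths: Y runs 3, 5, 7; Q runs 3, 5, 7; y runs 1, 2, 3 — each is linear in n, where the shown terms are n = 2, 3, 4.
For the next term, n = 5, so the run lengths are 9, 9, 4.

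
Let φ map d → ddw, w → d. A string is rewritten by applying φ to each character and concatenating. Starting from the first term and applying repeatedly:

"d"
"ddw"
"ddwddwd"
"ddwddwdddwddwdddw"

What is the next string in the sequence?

Replace each of the 17 characters of ddwddwdddwddwdddw in place — ddw ddw d ddw ddw d ddw ddw ddw d ddw ddw d ddw ddw ddw d — and concatenate.

ddwddwdddwddwdddwddwddwdddwddwdddwddwddwd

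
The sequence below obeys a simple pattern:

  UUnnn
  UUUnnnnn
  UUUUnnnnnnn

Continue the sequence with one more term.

The n-th term is n U's then 2n-1 n's, where the shown terms are n = 2, 3, 4.
At n = 5 the blocks have lengths 5, 9.

UUUUUnnnnnnnnn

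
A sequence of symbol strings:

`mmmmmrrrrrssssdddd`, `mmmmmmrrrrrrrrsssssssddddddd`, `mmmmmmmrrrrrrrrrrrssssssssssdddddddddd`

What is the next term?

Each string has the form m^{n+3} r^{3n-1} s^{3n-2} d^{3n-2}, where the shown terms are n = 2, 3, 4.
For the next term, n = 5, so the run lengths are 8, 14, 13, 13.

mmmmmmmmrrrrrrrrrrrrrrsssssssssssssddddddddddddd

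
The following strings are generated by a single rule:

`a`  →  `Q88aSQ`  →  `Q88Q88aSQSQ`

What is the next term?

Every step adds Q88 to the front and SQ to the end of the previous string.
Applying this once more to Q88Q88aSQSQ:

Q88Q88Q88aSQSQSQ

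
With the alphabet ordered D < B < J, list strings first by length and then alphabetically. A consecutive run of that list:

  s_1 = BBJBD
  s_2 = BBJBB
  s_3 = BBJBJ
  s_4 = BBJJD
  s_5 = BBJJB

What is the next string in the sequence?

BBJJJ

Treat BBJJB as a base-3 numeral over the given alphabet and add one, carrying through any trailing J's.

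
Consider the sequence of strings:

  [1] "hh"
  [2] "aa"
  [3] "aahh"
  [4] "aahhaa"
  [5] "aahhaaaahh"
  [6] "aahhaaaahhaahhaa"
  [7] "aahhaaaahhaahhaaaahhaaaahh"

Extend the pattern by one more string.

aahhaaaahhaahhaaaahhaaaahhaahhaaaahhaahhaa

This is a Fibonacci-style word recurrence s(k) = s(k−1)·s(k−2): e.g. aa·hh = aahh.
Continuing: aahhaaaahhaahhaaaahhaaaahh · aahhaaaahhaahhaa gives term 8.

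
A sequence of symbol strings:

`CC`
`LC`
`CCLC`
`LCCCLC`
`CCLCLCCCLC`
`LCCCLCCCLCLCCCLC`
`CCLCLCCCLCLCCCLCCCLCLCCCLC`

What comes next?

From term 3 onward, concatenate the second-to-last term with the last: CC·LC = CCLC, LC·CCLC = LCCCLC, …
The next term joins LCCCLCCCLCLCCCLC and CCLCLCCCLCLCCCLCCCLCLCCCLC.

LCCCLCCCLCLCCCLCCCLCLCCCLCLCCCLCCCLCLCCCLC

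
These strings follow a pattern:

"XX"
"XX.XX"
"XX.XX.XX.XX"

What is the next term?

XX.XX.XX.XX.XX.XX.XX.XX

Every step duplicates the string with '.' between the halves.
One more doubling of XX.XX.XX.XX gives the answer.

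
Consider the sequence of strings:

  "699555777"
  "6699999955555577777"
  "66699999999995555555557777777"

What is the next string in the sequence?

666699999999999999555555555555777777777

The n-th term is n 6's then 4n-2 9's then 3n 5's then 2n+1 7's (n = 1, 2, …).
Setting n = 4 gives 4, 14, 12, 9 characters in each block.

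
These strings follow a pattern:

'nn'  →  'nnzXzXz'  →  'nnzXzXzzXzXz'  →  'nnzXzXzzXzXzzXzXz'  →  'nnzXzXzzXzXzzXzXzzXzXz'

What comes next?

The strings grow by a fixed suffix zXzXz each time.
Applying this once more to nnzXzXzzXzXzzXzXzzXzXz:

nnzXzXzzXzXzzXzXzzXzXzzXzXz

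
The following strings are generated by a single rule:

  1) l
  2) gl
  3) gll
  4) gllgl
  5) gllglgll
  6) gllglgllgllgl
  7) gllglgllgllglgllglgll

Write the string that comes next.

gllglgllgllglgllglgllgllglgllgllgl

This is a Fibonacci-style word recurrence s(k) = s(k−1)·s(k−2): e.g. gl·l = gll.
The next term joins gllglgllgllglgllglgll and gllglgllgllgl.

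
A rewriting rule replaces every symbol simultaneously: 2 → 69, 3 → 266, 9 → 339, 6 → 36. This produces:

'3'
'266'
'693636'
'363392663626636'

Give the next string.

Replace each of the 15 characters of 363392663626636 in place — 266 36 266 266 339 69 36 36 266 36 69 36 36 266 36 — and concatenate.

266362662663396936362663669363626636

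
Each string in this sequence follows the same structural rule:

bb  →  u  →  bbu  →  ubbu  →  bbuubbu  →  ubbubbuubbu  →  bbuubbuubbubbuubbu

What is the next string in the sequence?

This is a Fibonacci-style word recurrence s(k) = s(k−2)·s(k−1): e.g. bb·u = bbu.
The next term joins ubbubbuubbu and bbuubbuubbubbuubbu.

ubbubbuubbubbuubbuubbubbuubbu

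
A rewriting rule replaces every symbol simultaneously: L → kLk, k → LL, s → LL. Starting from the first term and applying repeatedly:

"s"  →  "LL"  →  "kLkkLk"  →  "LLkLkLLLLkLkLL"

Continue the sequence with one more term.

kLkkLkLLkLkLLkLkkLkkLkkLkLLkLkLLkLkkLk

Replace each of the 14 characters of LLkLkLLLLkLkLL in place — kLk kLk LL kLk LL kLk kLk kLk kLk LL kLk LL kLk kLk — and concatenate.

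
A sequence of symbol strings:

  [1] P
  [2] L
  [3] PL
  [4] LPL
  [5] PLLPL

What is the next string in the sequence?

LPLPLLPL

From term 3 onward, concatenate the second-to-last term with the last: P·L = PL, L·PL = LPL, …
The next term joins LPL and PLLPL.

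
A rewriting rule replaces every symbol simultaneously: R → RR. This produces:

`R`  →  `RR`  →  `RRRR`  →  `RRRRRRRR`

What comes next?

RRRRRRRRRRRRRRRR

Expanding RRRRRRRR: R→RR, R→RR, R→RR, R→RR, R→RR, R→RR, R→RR, R→RR. Concatenated: RR RR RR RR RR RR RR RR.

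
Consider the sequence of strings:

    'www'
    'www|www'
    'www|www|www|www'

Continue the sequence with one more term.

s(k+1) = s(k)·|·s(k) — each term doubles the last with '|' between the halves.
So the next term is two copies of www|www|www|www with '|' between the halves.

www|www|www|www|www|www|www|www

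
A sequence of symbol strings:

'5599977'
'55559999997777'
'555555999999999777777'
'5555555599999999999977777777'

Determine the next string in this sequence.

Term n consists of 2n 5's, followed by 3n 9's, followed by 2n 7's (n = 1, 2, …).
For the next term, n = 5, so the run lengths are 10, 15, 10.

55555555559999999999999997777777777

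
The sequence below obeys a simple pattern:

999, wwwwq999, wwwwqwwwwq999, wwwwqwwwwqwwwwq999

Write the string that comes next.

wwwwqwwwwqwwwwqwwwwq999

The strings grow by a fixed prefix wwwwq each time.
One more step from wwwwqwwwwqwwwwq999 gives the answer.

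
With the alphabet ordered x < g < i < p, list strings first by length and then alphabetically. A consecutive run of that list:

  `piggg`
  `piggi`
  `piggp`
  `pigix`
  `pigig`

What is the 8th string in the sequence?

Stepping forward 3 times from pigig: pigig → pigii → pigip, then the target.

pigpx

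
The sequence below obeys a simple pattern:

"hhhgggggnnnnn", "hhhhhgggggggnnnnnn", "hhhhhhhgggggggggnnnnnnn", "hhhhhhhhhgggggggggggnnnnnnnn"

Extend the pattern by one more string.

hhhhhhhhhhhgggggggggggggnnnnnnnnn

Reading off run lengths: h runs 3, 5, 7, 9; g runs 5, 7, 9, 11; n runs 5, 6, 7, 8 — each is linear in n, where the shown terms are n = 2, 3, 4, 5.
Setting n = 6 gives 11, 13, 9 characters in each block.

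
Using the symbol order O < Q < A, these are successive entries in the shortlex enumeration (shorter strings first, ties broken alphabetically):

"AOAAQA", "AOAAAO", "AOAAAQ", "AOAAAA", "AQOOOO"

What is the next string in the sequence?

AQOOOQ

Find the rightmost character of AQOOOO below A, bump it to the next letter, and reset everything to its right to O.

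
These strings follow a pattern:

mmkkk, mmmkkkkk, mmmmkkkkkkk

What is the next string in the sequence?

The n-th term is n+1 m's then 2n+1 k's (n = 1, 2, …).
For the next term, n = 4, so the run lengths are 5, 9.

mmmmmkkkkkkkkk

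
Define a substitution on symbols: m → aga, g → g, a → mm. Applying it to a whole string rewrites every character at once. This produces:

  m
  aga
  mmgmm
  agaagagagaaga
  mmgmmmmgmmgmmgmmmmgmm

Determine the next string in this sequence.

agaagagagaagaagaagagagaagagagaagagagaagaagaagagagaaga

Applying the rule to each of the 21 symbols of mmgmmmmgmmgmmgmmmmgmm gives the pieces aga aga g aga aga aga aga g aga aga g aga aga g aga aga aga aga g aga aga, which concatenate to the answer.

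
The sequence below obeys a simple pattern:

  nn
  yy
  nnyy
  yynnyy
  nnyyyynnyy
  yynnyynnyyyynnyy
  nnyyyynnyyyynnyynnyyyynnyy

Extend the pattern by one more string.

This is a Fibonacci-style word recurrence s(k) = s(k−2)·s(k−1): e.g. nn·yy = nnyy.
The next term joins yynnyynnyyyynnyy and nnyyyynnyyyynnyynnyyyynnyy.

yynnyynnyyyynnyynnyyyynnyyyynnyynnyyyynnyy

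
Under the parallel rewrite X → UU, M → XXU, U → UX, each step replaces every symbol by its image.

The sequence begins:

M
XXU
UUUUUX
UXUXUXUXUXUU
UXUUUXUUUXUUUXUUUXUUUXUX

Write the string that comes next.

Rewriting the 24 symbols of UXUUUXUUUXUUUXUUUXUUUXUX one by one yields UX UU UX UX UX UU UX UX UX UU UX UX UX UU UX UX UX UU UX UX UX UU UX UU; concatenated:

UXUUUXUXUXUUUXUXUXUUUXUXUXUUUXUXUXUUUXUXUXUUUXUU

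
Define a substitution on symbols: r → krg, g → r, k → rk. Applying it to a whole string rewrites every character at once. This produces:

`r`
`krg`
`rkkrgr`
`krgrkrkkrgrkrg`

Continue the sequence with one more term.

Rewriting the 14 symbols of krgrkrkkrgrkrg one by one yields rk krg r krg rk krg rk rk krg r krg rk krg r; concatenated:

rkkrgrkrgrkkrgrkrkkrgrkrgrkkrgr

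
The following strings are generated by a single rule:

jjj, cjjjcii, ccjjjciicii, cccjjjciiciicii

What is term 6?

Each term wraps the previous one in c on the left and cii on the right.
From cccjjjciiciicii, 2 further steps: cccjjjciiciicii → ccccjjjciiciiciicii → (answer).

cccccjjjciiciiciiciicii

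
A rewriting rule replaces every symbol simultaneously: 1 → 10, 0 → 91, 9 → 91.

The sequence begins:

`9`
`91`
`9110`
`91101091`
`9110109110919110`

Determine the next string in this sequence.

φ(9110109110919110) expands symbol-by-symbol to 91 10 10 91 10 91 91 10 10 91 91 10 91 10 10 91; joining the 16 pieces gives the next term.

91101091109191101091911091101091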